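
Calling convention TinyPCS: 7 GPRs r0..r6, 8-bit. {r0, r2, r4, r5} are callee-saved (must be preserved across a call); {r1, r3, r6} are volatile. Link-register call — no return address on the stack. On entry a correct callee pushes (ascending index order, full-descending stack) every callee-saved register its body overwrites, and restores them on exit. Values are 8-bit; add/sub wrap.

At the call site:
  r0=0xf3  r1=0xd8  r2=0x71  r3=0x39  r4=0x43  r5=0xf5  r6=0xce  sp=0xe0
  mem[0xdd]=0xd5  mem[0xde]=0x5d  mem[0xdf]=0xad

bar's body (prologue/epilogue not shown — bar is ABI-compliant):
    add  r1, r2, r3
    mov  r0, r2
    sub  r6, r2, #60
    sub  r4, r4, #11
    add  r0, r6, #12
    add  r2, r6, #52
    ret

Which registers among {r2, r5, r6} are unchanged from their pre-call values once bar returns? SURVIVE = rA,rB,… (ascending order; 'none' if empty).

prologue: push r0 -> mem[0xdf]=0xf3, sp=0xdf
prologue: push r2 -> mem[0xde]=0x71, sp=0xde
prologue: push r4 -> mem[0xdd]=0x43, sp=0xdd
body[0] add  r1, r2, r3 -> r1=0xaa
body[1] mov  r0, r2 -> r0=0x71
body[2] sub  r6, r2, #60 -> r6=0x35
body[3] sub  r4, r4, #11 -> r4=0x38
body[4] add  r0, r6, #12 -> r0=0x41
body[5] add  r2, r6, #52 -> r2=0x69
epilogue: pop r4=0x43, sp=0xde
epilogue: pop r2=0x71, sp=0xdf
epilogue: pop r0=0xf3, sp=0xe0
r2: callee-saved, written=True
r5: callee-saved, written=False
r6: caller-saved, written=True

SURVIVE = r2,r5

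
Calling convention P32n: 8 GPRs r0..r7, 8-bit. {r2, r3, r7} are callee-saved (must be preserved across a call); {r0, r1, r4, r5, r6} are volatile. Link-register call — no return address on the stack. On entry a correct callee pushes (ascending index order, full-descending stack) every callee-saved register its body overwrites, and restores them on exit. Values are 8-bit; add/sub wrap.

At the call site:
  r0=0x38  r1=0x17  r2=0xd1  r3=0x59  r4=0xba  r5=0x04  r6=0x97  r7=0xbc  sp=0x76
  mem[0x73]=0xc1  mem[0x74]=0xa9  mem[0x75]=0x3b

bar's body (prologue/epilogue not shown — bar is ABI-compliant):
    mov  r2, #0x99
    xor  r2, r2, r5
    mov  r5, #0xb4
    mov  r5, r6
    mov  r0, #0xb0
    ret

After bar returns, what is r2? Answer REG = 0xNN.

prologue: push r2 -> mem[0x75]=0xd1, sp=0x75
body[0] mov  r2, #0x99 -> r2=0x99
body[1] xor  r2, r2, r5 -> r2=0x9d
body[2] mov  r5, #0xb4 -> r5=0xb4
body[3] mov  r5, r6 -> r5=0x97
body[4] mov  r0, #0xb0 -> r0=0xb0
epilogue: pop r2=0xd1, sp=0x76
r2 is callee-saved -> restored

REG = 0xd1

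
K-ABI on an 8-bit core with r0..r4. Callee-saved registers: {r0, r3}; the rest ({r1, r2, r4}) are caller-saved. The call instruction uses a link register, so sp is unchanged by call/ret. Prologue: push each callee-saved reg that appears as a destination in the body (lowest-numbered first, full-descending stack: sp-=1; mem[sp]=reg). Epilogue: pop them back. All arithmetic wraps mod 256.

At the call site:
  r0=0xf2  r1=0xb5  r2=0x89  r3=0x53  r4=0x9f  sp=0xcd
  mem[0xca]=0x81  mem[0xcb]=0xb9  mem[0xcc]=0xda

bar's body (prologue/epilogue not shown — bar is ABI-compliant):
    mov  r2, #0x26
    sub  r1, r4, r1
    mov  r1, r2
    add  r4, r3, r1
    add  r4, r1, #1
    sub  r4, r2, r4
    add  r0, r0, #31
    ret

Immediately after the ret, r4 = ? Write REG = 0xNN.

REG = 0xff

prologue: push r0 -> mem[0xcc]=0xf2, sp=0xcc
body[0] mov  r2, #0x26 -> r2=0x26
body[1] sub  r1, r4, r1 -> r1=0xea
body[2] mov  r1, r2 -> r1=0x26
body[3] add  r4, r3, r1 -> r4=0x79
body[4] add  r4, r1, #1 -> r4=0x27
body[5] sub  r4, r2, r4 -> r4=0xff
body[6] add  r0, r0, #31 -> r0=0x11
epilogue: pop r0=0xf2, sp=0xcd
r4 is caller-saved -> body value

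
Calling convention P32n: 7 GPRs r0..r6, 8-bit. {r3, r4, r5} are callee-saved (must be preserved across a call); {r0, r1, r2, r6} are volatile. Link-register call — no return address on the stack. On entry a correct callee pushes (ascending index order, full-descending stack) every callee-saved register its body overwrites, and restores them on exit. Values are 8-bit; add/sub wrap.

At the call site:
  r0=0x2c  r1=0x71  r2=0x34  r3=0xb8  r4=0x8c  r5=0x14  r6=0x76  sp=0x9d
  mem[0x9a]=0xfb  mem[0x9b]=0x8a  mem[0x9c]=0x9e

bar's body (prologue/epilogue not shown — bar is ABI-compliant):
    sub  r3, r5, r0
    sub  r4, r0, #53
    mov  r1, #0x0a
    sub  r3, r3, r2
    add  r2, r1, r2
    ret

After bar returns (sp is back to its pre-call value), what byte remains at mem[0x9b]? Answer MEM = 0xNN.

prologue: push r3 -> mem[0x9c]=0xb8, sp=0x9c
prologue: push r4 -> mem[0x9b]=0x8c, sp=0x9b
body[0] sub  r3, r5, r0 -> r3=0xe8
body[1] sub  r4, r0, #53 -> r4=0xf7
body[2] mov  r1, #0x0a -> r1=0x0a
body[3] sub  r3, r3, r2 -> r3=0xb4
body[4] add  r2, r1, r2 -> r2=0x3e
epilogue: pop r4=0x8c, sp=0x9c
epilogue: pop r3=0xb8, sp=0x9d
prologue pushed ['r3', 'r4'] at ['0x9c', '0x9b']

MEM = 0x8c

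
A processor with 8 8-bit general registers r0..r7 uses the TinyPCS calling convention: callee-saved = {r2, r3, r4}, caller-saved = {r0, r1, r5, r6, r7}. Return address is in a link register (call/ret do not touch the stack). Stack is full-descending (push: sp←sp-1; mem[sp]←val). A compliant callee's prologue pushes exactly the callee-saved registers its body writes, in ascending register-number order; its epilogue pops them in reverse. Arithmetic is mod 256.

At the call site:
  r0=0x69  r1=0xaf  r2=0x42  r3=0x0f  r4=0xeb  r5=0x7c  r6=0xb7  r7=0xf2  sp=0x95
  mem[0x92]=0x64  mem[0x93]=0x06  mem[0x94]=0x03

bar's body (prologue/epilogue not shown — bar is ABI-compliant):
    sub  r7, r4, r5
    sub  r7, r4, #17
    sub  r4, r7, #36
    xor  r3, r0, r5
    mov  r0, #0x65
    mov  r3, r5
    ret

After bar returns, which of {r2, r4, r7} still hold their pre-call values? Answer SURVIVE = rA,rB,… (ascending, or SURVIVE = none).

SURVIVE = r2,r4

prologue: push r3 → mem[0x94]=0x0f, sp=0x94
prologue: push r4 → mem[0x93]=0xeb, sp=0x93
body[0] sub  r7, r4, r5 → r7=0x6f
body[1] sub  r7, r4, #17 → r7=0xda
body[2] sub  r4, r7, #36 → r4=0xb6
body[3] xor  r3, r0, r5 → r3=0x15
body[4] mov  r0, #0x65 → r0=0x65
body[5] mov  r3, r5 → r3=0x7c
epilogue: pop r4=0xeb, sp=0x94
epilogue: pop r3=0x0f, sp=0x95
r2: callee-saved, written=False
r4: callee-saved, written=True
r7: caller-saved, written=True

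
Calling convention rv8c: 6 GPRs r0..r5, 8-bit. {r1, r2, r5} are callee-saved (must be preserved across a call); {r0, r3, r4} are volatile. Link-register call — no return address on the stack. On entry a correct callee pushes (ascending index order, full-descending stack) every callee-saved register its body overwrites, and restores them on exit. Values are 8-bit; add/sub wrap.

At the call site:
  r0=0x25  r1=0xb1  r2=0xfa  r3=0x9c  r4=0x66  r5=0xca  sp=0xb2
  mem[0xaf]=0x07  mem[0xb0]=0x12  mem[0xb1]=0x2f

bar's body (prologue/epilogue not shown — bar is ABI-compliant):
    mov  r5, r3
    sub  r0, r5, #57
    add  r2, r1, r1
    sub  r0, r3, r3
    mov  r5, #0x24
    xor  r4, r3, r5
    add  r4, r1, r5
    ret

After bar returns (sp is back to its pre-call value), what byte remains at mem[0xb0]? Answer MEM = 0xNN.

MEM = 0xca

prologue: push r2 → mem[0xb1]=0xfa, sp=0xb1
prologue: push r5 → mem[0xb0]=0xca, sp=0xb0
body[0] mov  r5, r3 → r5=0x9c
body[1] sub  r0, r5, #57 → r0=0x63
body[2] add  r2, r1, r1 → r2=0x62
body[3] sub  r0, r3, r3 → r0=0x00
body[4] mov  r5, #0x24 → r5=0x24
body[5] xor  r4, r3, r5 → r4=0xb8
body[6] add  r4, r1, r5 → r4=0xd5
epilogue: pop r5=0xca, sp=0xb1
epilogue: pop r2=0xfa, sp=0xb2
prologue pushed ['r2', 'r5'] at ['0xb1', '0xb0']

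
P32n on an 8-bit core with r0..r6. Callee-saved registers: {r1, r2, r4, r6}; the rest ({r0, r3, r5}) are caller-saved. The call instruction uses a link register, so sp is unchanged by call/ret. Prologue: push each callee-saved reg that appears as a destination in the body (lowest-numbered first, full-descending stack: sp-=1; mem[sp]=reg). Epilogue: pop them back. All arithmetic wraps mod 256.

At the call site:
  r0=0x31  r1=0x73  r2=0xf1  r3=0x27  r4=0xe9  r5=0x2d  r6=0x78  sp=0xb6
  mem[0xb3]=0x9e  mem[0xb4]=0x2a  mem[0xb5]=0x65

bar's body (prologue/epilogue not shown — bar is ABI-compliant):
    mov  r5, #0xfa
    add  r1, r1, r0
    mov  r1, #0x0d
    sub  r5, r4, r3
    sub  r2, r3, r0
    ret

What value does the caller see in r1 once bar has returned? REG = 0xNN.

prologue: push r1 -> mem[0xb5]=0x73, sp=0xb5
prologue: push r2 -> mem[0xb4]=0xf1, sp=0xb4
body[0] mov  r5, #0xfa -> r5=0xfa
body[1] add  r1, r1, r0 -> r1=0xa4
body[2] mov  r1, #0x0d -> r1=0x0d
body[3] sub  r5, r4, r3 -> r5=0xc2
body[4] sub  r2, r3, r0 -> r2=0xf6
epilogue: pop r2=0xf1, sp=0xb5
epilogue: pop r1=0x73, sp=0xb6
r1 is callee-saved -> restored

REG = 0x73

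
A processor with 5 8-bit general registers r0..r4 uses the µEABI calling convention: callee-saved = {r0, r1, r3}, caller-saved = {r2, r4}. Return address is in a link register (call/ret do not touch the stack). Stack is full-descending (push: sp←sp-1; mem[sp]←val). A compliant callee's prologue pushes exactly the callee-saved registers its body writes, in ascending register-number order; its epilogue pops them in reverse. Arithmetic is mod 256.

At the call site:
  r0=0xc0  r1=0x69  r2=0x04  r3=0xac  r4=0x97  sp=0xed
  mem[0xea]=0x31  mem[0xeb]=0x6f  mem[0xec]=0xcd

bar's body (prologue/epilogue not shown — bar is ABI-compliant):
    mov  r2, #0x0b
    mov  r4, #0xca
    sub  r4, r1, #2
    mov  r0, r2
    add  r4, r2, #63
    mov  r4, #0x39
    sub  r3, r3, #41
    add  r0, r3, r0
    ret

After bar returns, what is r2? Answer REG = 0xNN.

REG = 0x0b

prologue: push r0 -> mem[0xec]=0xc0, sp=0xec
prologue: push r3 -> mem[0xeb]=0xac, sp=0xeb
body[0] mov  r2, #0x0b -> r2=0x0b
body[1] mov  r4, #0xca -> r4=0xca
body[2] sub  r4, r1, #2 -> r4=0x67
body[3] mov  r0, r2 -> r0=0x0b
body[4] add  r4, r2, #63 -> r4=0x4a
body[5] mov  r4, #0x39 -> r4=0x39
body[6] sub  r3, r3, #41 -> r3=0x83
body[7] add  r0, r3, r0 -> r0=0x8e
epilogue: pop r3=0xac, sp=0xec
epilogue: pop r0=0xc0, sp=0xed
r2 is caller-saved -> body value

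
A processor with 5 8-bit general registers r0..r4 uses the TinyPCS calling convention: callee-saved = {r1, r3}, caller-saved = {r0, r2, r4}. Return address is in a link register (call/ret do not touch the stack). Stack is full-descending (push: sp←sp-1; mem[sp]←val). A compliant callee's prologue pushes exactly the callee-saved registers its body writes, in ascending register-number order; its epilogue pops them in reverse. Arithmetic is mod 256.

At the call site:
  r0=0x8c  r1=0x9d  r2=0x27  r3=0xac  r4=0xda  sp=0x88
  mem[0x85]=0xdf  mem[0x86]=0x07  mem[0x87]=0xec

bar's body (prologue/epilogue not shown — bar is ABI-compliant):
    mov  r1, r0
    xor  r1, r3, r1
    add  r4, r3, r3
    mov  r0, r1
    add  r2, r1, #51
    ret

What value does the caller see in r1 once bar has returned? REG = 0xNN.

REG = 0x9d

prologue: push r1 -> mem[0x87]=0x9d, sp=0x87
body[0] mov  r1, r0 -> r1=0x8c
body[1] xor  r1, r3, r1 -> r1=0x20
body[2] add  r4, r3, r3 -> r4=0x58
body[3] mov  r0, r1 -> r0=0x20
body[4] add  r2, r1, #51 -> r2=0x53
epilogue: pop r1=0x9d, sp=0x88
r1 is callee-saved -> restored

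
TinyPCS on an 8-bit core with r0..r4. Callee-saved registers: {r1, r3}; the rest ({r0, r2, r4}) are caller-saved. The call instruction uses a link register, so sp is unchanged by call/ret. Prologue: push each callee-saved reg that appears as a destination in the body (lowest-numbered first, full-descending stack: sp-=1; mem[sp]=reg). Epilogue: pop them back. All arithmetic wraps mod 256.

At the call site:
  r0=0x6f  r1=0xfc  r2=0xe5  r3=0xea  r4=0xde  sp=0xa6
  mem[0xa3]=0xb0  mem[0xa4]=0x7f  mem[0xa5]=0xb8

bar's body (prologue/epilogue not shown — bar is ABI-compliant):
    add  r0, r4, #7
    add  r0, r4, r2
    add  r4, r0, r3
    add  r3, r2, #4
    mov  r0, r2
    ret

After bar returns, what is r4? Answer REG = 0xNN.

REG = 0xad

prologue: push r3 -> mem[0xa5]=0xea, sp=0xa5
body[0] add  r0, r4, #7 -> r0=0xe5
body[1] add  r0, r4, r2 -> r0=0xc3
body[2] add  r4, r0, r3 -> r4=0xad
body[3] add  r3, r2, #4 -> r3=0xe9
body[4] mov  r0, r2 -> r0=0xe5
epilogue: pop r3=0xea, sp=0xa6
r4 is caller-saved -> body value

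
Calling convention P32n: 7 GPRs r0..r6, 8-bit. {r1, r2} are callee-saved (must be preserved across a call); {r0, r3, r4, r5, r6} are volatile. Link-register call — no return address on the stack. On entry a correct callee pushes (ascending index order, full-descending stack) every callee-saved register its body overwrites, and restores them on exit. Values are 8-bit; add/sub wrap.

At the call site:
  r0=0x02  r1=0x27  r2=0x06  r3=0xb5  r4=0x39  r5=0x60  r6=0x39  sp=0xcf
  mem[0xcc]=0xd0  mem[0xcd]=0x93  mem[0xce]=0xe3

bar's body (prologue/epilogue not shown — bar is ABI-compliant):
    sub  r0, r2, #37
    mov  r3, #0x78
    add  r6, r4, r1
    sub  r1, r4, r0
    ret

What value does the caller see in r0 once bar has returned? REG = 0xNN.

prologue: push r1 → mem[0xce]=0x27, sp=0xce
body[0] sub  r0, r2, #37 → r0=0xe1
body[1] mov  r3, #0x78 → r3=0x78
body[2] add  r6, r4, r1 → r6=0x60
body[3] sub  r1, r4, r0 → r1=0x58
epilogue: pop r1=0x27, sp=0xcf
r0 is caller-saved → body value

REG = 0xe1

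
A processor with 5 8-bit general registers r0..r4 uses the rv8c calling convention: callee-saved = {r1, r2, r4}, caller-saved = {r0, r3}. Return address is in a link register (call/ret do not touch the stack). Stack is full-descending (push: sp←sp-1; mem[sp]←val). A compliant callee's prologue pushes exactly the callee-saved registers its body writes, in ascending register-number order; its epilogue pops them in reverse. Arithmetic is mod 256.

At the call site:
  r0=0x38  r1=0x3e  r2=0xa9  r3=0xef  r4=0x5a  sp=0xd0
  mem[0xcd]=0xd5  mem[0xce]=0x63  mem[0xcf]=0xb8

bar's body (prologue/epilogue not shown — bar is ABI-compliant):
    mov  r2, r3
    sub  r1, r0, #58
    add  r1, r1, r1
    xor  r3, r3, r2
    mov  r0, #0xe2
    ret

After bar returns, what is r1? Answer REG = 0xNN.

REG = 0x3e

prologue: push r1 → mem[0xcf]=0x3e, sp=0xcf
prologue: push r2 → mem[0xce]=0xa9, sp=0xce
body[0] mov  r2, r3 → r2=0xef
body[1] sub  r1, r0, #58 → r1=0xfe
body[2] add  r1, r1, r1 → r1=0xfc
body[3] xor  r3, r3, r2 → r3=0x00
body[4] mov  r0, #0xe2 → r0=0xe2
epilogue: pop r2=0xa9, sp=0xcf
epilogue: pop r1=0x3e, sp=0xd0
r1 is callee-saved → restored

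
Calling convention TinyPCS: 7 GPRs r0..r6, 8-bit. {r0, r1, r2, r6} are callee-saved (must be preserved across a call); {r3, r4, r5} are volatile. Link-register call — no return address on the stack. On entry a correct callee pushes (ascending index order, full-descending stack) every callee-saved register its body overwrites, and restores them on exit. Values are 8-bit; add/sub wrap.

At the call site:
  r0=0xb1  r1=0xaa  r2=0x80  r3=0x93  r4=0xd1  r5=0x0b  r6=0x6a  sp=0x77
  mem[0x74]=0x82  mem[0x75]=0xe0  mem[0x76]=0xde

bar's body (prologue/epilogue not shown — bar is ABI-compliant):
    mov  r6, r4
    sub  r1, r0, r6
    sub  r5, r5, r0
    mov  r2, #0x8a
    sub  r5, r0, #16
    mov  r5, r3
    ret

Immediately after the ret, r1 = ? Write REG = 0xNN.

REG = 0xaa

prologue: push r1 -> mem[0x76]=0xaa, sp=0x76
prologue: push r2 -> mem[0x75]=0x80, sp=0x75
prologue: push r6 -> mem[0x74]=0x6a, sp=0x74
body[0] mov  r6, r4 -> r6=0xd1
body[1] sub  r1, r0, r6 -> r1=0xe0
body[2] sub  r5, r5, r0 -> r5=0x5a
body[3] mov  r2, #0x8a -> r2=0x8a
body[4] sub  r5, r0, #16 -> r5=0xa1
body[5] mov  r5, r3 -> r5=0x93
epilogue: pop r6=0x6a, sp=0x75
epilogue: pop r2=0x80, sp=0x76
epilogue: pop r1=0xaa, sp=0x77
r1 is callee-saved -> restored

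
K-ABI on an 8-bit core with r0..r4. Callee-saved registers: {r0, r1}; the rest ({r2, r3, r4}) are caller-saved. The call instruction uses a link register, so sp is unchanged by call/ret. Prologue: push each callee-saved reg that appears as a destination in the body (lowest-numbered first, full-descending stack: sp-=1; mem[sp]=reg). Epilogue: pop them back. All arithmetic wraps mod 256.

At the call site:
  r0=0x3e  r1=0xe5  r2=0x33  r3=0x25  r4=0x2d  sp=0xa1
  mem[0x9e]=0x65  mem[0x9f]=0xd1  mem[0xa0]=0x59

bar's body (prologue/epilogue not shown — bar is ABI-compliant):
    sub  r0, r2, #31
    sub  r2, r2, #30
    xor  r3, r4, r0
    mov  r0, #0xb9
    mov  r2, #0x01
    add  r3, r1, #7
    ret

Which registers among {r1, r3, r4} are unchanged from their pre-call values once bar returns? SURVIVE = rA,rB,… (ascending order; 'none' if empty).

prologue: push r0 -> mem[0xa0]=0x3e, sp=0xa0
body[0] sub  r0, r2, #31 -> r0=0x14
body[1] sub  r2, r2, #30 -> r2=0x15
body[2] xor  r3, r4, r0 -> r3=0x39
body[3] mov  r0, #0xb9 -> r0=0xb9
body[4] mov  r2, #0x01 -> r2=0x01
body[5] add  r3, r1, #7 -> r3=0xec
epilogue: pop r0=0x3e, sp=0xa1
r1: callee-saved, written=False
r3: caller-saved, written=True
r4: caller-saved, written=False

SURVIVE = r1,r4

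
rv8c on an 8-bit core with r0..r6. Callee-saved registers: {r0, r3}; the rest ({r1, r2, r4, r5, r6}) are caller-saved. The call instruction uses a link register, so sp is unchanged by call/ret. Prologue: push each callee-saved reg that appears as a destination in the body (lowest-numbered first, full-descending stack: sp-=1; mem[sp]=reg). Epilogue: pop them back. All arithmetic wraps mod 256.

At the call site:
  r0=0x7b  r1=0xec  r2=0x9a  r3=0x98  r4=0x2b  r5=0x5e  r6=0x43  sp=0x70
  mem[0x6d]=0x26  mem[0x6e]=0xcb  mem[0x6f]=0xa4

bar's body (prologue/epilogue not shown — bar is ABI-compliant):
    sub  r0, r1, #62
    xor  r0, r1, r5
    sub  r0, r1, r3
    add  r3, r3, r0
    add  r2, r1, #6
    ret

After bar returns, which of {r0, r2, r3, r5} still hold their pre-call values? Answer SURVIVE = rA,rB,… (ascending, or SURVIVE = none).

prologue: push r0 → mem[0x6f]=0x7b, sp=0x6f
prologue: push r3 → mem[0x6e]=0x98, sp=0x6e
body[0] sub  r0, r1, #62 → r0=0xae
body[1] xor  r0, r1, r5 → r0=0xb2
body[2] sub  r0, r1, r3 → r0=0x54
body[3] add  r3, r3, r0 → r3=0xec
body[4] add  r2, r1, #6 → r2=0xf2
epilogue: pop r3=0x98, sp=0x6f
epilogue: pop r0=0x7b, sp=0x70
r0: callee-saved, written=True
r2: caller-saved, written=True
r3: callee-saved, written=True
r5: caller-saved, written=False

SURVIVE = r0,r3,r5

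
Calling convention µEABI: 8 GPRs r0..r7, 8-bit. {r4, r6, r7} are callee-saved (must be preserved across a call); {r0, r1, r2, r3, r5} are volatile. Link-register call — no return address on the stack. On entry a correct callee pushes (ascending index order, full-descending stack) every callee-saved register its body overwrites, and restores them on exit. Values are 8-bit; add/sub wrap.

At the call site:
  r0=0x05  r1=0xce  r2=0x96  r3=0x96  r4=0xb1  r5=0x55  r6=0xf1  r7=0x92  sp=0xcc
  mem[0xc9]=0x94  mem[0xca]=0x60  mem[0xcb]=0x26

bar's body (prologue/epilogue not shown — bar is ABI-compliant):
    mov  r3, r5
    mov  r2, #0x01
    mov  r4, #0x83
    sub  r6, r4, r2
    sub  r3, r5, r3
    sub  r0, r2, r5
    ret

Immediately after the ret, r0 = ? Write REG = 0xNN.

prologue: push r4 → mem[0xcb]=0xb1, sp=0xcb
prologue: push r6 → mem[0xca]=0xf1, sp=0xca
body[0] mov  r3, r5 → r3=0x55
body[1] mov  r2, #0x01 → r2=0x01
body[2] mov  r4, #0x83 → r4=0x83
body[3] sub  r6, r4, r2 → r6=0x82
body[4] sub  r3, r5, r3 → r3=0x00
body[5] sub  r0, r2, r5 → r0=0xac
epilogue: pop r6=0xf1, sp=0xcb
epilogue: pop r4=0xb1, sp=0xcc
r0 is caller-saved → body value

REG = 0xac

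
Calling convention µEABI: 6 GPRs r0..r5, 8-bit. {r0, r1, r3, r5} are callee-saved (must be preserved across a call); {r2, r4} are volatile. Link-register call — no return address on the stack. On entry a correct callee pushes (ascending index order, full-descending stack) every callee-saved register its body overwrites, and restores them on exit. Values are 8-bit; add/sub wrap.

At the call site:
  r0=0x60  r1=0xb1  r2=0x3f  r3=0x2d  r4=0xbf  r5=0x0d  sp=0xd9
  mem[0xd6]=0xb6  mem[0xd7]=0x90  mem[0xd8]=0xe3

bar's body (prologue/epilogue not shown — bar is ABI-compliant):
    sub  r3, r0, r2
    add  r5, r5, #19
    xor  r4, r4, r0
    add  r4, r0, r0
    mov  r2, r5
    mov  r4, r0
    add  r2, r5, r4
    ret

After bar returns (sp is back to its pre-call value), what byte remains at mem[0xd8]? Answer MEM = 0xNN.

MEM = 0x2d

prologue: push r3 → mem[0xd8]=0x2d, sp=0xd8
prologue: push r5 → mem[0xd7]=0x0d, sp=0xd7
body[0] sub  r3, r0, r2 → r3=0x21
body[1] add  r5, r5, #19 → r5=0x20
body[2] xor  r4, r4, r0 → r4=0xdf
body[3] add  r4, r0, r0 → r4=0xc0
body[4] mov  r2, r5 → r2=0x20
body[5] mov  r4, r0 → r4=0x60
body[6] add  r2, r5, r4 → r2=0x80
epilogue: pop r5=0x0d, sp=0xd8
epilogue: pop r3=0x2d, sp=0xd9
prologue pushed ['r3', 'r5'] at ['0xd8', '0xd7']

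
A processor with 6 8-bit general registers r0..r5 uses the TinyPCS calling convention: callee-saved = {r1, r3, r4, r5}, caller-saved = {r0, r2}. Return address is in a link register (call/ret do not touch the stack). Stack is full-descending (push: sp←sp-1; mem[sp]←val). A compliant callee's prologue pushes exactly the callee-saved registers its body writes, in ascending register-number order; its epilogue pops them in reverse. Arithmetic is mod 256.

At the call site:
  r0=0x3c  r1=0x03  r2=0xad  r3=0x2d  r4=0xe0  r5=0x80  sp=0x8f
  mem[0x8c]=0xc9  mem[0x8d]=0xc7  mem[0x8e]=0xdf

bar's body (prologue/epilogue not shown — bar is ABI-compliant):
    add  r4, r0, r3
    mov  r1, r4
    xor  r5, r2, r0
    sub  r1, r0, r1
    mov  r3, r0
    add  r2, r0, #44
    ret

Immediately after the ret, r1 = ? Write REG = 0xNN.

prologue: push r1 → mem[0x8e]=0x03, sp=0x8e
prologue: push r3 → mem[0x8d]=0x2d, sp=0x8d
prologue: push r4 → mem[0x8c]=0xe0, sp=0x8c
prologue: push r5 → mem[0x8b]=0x80, sp=0x8b
body[0] add  r4, r0, r3 → r4=0x69
body[1] mov  r1, r4 → r1=0x69
body[2] xor  r5, r2, r0 → r5=0x91
body[3] sub  r1, r0, r1 → r1=0xd3
body[4] mov  r3, r0 → r3=0x3c
body[5] add  r2, r0, #44 → r2=0x68
epilogue: pop r5=0x80, sp=0x8c
epilogue: pop r4=0xe0, sp=0x8d
epilogue: pop r3=0x2d, sp=0x8e
epilogue: pop r1=0x03, sp=0x8f
r1 is callee-saved → restored

REG = 0x03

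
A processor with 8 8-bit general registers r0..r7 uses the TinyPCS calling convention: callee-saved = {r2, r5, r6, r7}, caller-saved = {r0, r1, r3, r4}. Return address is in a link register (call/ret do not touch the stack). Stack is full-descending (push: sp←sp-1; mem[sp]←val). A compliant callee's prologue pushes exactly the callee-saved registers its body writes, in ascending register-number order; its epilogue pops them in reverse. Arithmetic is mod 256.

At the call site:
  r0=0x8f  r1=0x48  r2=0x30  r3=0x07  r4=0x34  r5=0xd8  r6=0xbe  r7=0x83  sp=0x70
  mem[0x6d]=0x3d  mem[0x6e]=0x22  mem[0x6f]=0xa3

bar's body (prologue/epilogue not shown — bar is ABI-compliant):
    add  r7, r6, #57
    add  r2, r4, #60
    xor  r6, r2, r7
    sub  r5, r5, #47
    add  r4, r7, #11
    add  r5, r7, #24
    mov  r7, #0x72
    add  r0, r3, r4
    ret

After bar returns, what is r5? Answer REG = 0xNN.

prologue: push r2 -> mem[0x6f]=0x30, sp=0x6f
prologue: push r5 -> mem[0x6e]=0xd8, sp=0x6e
prologue: push r6 -> mem[0x6d]=0xbe, sp=0x6d
prologue: push r7 -> mem[0x6c]=0x83, sp=0x6c
body[0] add  r7, r6, #57 -> r7=0xf7
body[1] add  r2, r4, #60 -> r2=0x70
body[2] xor  r6, r2, r7 -> r6=0x87
body[3] sub  r5, r5, #47 -> r5=0xa9
body[4] add  r4, r7, #11 -> r4=0x02
body[5] add  r5, r7, #24 -> r5=0x0f
body[6] mov  r7, #0x72 -> r7=0x72
body[7] add  r0, r3, r4 -> r0=0x09
epilogue: pop r7=0x83, sp=0x6d
epilogue: pop r6=0xbe, sp=0x6e
epilogue: pop r5=0xd8, sp=0x6f
epilogue: pop r2=0x30, sp=0x70
r5 is callee-saved -> restored

REG = 0xd8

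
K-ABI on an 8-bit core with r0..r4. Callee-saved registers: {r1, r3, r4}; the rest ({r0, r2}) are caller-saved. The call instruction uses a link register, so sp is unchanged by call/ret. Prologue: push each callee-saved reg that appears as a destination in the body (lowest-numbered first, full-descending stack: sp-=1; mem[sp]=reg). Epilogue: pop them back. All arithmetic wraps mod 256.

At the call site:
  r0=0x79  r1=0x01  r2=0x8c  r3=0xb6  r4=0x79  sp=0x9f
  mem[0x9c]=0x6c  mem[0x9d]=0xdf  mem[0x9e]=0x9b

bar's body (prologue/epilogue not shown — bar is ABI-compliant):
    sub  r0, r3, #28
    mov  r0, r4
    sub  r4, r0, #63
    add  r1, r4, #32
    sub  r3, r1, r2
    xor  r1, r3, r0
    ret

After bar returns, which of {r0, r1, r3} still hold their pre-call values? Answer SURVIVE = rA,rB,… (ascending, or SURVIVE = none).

SURVIVE = r0,r1,r3

prologue: push r1 → mem[0x9e]=0x01, sp=0x9e
prologue: push r3 → mem[0x9d]=0xb6, sp=0x9d
prologue: push r4 → mem[0x9c]=0x79, sp=0x9c
body[0] sub  r0, r3, #28 → r0=0x9a
body[1] mov  r0, r4 → r0=0x79
body[2] sub  r4, r0, #63 → r4=0x3a
body[3] add  r1, r4, #32 → r1=0x5a
body[4] sub  r3, r1, r2 → r3=0xce
body[5] xor  r1, r3, r0 → r1=0xb7
epilogue: pop r4=0x79, sp=0x9d
epilogue: pop r3=0xb6, sp=0x9e
epilogue: pop r1=0x01, sp=0x9f
r0: caller-saved, written=True
r1: callee-saved, written=True
r3: callee-saved, written=True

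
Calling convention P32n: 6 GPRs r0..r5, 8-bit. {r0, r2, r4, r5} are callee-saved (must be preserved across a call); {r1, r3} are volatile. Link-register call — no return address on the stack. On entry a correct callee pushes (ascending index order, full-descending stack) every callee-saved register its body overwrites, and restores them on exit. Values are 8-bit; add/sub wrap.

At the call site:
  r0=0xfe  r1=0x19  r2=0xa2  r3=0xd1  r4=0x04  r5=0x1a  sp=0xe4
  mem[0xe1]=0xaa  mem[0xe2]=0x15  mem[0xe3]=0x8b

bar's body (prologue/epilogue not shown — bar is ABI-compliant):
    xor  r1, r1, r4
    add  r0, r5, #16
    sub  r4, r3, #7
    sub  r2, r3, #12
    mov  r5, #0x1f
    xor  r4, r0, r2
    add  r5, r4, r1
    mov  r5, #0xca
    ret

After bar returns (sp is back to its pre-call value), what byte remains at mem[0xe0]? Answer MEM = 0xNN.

MEM = 0x1a

prologue: push r0 -> mem[0xe3]=0xfe, sp=0xe3
prologue: push r2 -> mem[0xe2]=0xa2, sp=0xe2
prologue: push r4 -> mem[0xe1]=0x04, sp=0xe1
prologue: push r5 -> mem[0xe0]=0x1a, sp=0xe0
body[0] xor  r1, r1, r4 -> r1=0x1d
body[1] add  r0, r5, #16 -> r0=0x2a
body[2] sub  r4, r3, #7 -> r4=0xca
body[3] sub  r2, r3, #12 -> r2=0xc5
body[4] mov  r5, #0x1f -> r5=0x1f
body[5] xor  r4, r0, r2 -> r4=0xef
body[6] add  r5, r4, r1 -> r5=0x0c
body[7] mov  r5, #0xca -> r5=0xca
epilogue: pop r5=0x1a, sp=0xe1
epilogue: pop r4=0x04, sp=0xe2
epilogue: pop r2=0xa2, sp=0xe3
epilogue: pop r0=0xfe, sp=0xe4
prologue pushed ['r0', 'r2', 'r4', 'r5'] at ['0xe3', '0xe2', '0xe1', '0xe0']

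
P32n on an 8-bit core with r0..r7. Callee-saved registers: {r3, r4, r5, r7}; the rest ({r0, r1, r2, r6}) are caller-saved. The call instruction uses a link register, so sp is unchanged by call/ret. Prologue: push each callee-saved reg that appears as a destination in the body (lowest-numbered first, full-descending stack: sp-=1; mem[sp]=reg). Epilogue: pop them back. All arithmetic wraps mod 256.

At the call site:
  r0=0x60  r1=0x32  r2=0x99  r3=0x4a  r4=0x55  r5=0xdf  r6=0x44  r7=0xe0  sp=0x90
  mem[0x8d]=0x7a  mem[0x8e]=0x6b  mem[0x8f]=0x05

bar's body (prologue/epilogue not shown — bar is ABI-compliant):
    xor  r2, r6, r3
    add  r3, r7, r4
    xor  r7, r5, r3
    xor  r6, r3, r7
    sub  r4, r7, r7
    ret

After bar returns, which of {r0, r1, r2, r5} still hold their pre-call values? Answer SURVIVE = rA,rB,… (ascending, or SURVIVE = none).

prologue: push r3 → mem[0x8f]=0x4a, sp=0x8f
prologue: push r4 → mem[0x8e]=0x55, sp=0x8e
prologue: push r7 → mem[0x8d]=0xe0, sp=0x8d
body[0] xor  r2, r6, r3 → r2=0x0e
body[1] add  r3, r7, r4 → r3=0x35
body[2] xor  r7, r5, r3 → r7=0xea
body[3] xor  r6, r3, r7 → r6=0xdf
body[4] sub  r4, r7, r7 → r4=0x00
epilogue: pop r7=0xe0, sp=0x8e
epilogue: pop r4=0x55, sp=0x8f
epilogue: pop r3=0x4a, sp=0x90
r0: caller-saved, written=False
r1: caller-saved, written=False
r2: caller-saved, written=True
r5: callee-saved, written=False

SURVIVE = r0,r1,r5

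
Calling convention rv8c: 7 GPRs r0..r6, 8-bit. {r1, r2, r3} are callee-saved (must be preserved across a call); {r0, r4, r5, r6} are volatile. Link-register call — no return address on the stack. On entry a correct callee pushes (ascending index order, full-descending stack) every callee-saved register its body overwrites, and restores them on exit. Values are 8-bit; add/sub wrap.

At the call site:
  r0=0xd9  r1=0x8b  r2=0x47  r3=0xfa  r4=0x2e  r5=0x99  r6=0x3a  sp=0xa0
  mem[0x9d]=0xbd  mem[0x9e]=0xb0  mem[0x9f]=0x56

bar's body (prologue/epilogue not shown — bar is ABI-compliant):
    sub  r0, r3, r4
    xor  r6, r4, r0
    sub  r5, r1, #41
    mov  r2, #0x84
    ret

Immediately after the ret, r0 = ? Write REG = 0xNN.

prologue: push r2 -> mem[0x9f]=0x47, sp=0x9f
body[0] sub  r0, r3, r4 -> r0=0xcc
body[1] xor  r6, r4, r0 -> r6=0xe2
body[2] sub  r5, r1, #41 -> r5=0x62
body[3] mov  r2, #0x84 -> r2=0x84
epilogue: pop r2=0x47, sp=0xa0
r0 is caller-saved -> body value

REG = 0xcc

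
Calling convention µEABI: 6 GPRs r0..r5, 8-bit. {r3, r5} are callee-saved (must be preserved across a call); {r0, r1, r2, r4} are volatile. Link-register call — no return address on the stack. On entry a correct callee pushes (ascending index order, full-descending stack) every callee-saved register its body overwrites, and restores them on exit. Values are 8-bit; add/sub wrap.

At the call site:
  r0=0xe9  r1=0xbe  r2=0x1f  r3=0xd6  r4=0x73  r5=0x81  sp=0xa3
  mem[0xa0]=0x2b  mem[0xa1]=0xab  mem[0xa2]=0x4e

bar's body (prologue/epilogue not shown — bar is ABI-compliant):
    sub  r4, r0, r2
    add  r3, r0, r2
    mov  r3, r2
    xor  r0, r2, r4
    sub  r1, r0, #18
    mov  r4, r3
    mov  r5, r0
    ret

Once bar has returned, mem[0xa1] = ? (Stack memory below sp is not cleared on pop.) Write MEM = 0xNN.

prologue: push r3 → mem[0xa2]=0xd6, sp=0xa2
prologue: push r5 → mem[0xa1]=0x81, sp=0xa1
body[0] sub  r4, r0, r2 → r4=0xca
body[1] add  r3, r0, r2 → r3=0x08
body[2] mov  r3, r2 → r3=0x1f
body[3] xor  r0, r2, r4 → r0=0xd5
body[4] sub  r1, r0, #18 → r1=0xc3
body[5] mov  r4, r3 → r4=0x1f
body[6] mov  r5, r0 → r5=0xd5
epilogue: pop r5=0x81, sp=0xa2
epilogue: pop r3=0xd6, sp=0xa3
prologue pushed ['r3', 'r5'] at ['0xa2', '0xa1']

MEM = 0x81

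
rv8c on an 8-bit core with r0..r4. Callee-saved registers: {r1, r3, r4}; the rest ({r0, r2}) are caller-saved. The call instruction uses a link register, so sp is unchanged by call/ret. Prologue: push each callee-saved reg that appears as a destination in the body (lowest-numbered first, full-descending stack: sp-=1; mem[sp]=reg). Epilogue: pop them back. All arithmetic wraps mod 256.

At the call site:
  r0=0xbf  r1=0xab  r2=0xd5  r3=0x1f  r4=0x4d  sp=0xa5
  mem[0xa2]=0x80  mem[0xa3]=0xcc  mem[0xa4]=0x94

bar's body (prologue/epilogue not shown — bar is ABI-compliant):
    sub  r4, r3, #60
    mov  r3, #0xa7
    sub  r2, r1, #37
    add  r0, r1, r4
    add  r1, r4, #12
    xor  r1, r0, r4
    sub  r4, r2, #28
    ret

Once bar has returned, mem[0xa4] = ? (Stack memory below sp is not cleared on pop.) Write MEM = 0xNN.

prologue: push r1 → mem[0xa4]=0xab, sp=0xa4
prologue: push r3 → mem[0xa3]=0x1f, sp=0xa3
prologue: push r4 → mem[0xa2]=0x4d, sp=0xa2
body[0] sub  r4, r3, #60 → r4=0xe3
body[1] mov  r3, #0xa7 → r3=0xa7
body[2] sub  r2, r1, #37 → r2=0x86
body[3] add  r0, r1, r4 → r0=0x8e
body[4] add  r1, r4, #12 → r1=0xef
body[5] xor  r1, r0, r4 → r1=0x6d
body[6] sub  r4, r2, #28 → r4=0x6a
epilogue: pop r4=0x4d, sp=0xa3
epilogue: pop r3=0x1f, sp=0xa4
epilogue: pop r1=0xab, sp=0xa5
prologue pushed ['r1', 'r3', 'r4'] at ['0xa4', '0xa3', '0xa2']

MEM = 0xab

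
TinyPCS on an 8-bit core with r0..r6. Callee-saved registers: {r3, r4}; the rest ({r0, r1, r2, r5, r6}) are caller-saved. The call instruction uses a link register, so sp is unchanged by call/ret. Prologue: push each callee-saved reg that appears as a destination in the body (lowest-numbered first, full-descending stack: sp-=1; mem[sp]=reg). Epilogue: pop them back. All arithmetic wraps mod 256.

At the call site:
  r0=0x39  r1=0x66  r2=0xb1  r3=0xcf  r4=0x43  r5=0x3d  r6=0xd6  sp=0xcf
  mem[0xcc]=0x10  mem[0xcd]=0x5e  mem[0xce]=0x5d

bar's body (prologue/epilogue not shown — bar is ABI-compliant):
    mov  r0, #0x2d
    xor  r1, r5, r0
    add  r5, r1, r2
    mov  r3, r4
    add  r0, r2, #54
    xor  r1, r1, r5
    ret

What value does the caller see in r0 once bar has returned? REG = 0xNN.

REG = 0xe7

prologue: push r3 -> mem[0xce]=0xcf, sp=0xce
body[0] mov  r0, #0x2d -> r0=0x2d
body[1] xor  r1, r5, r0 -> r1=0x10
body[2] add  r5, r1, r2 -> r5=0xc1
body[3] mov  r3, r4 -> r3=0x43
body[4] add  r0, r2, #54 -> r0=0xe7
body[5] xor  r1, r1, r5 -> r1=0xd1
epilogue: pop r3=0xcf, sp=0xcf
r0 is caller-saved -> body value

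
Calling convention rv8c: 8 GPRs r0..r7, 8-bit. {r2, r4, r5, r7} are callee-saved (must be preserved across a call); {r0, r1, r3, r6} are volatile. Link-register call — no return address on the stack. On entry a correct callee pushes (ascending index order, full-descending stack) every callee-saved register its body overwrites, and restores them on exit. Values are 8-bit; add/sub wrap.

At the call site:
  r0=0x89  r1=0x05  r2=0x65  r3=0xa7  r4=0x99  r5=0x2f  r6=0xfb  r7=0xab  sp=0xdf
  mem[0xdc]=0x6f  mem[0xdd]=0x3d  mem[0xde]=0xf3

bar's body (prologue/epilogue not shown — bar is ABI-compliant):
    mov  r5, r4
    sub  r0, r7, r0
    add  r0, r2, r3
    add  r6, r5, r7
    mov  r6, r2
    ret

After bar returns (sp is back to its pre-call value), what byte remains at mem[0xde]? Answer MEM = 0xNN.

MEM = 0x2f

prologue: push r5 -> mem[0xde]=0x2f, sp=0xde
body[0] mov  r5, r4 -> r5=0x99
body[1] sub  r0, r7, r0 -> r0=0x22
body[2] add  r0, r2, r3 -> r0=0x0c
body[3] add  r6, r5, r7 -> r6=0x44
body[4] mov  r6, r2 -> r6=0x65
epilogue: pop r5=0x2f, sp=0xdf
prologue pushed ['r5'] at ['0xde']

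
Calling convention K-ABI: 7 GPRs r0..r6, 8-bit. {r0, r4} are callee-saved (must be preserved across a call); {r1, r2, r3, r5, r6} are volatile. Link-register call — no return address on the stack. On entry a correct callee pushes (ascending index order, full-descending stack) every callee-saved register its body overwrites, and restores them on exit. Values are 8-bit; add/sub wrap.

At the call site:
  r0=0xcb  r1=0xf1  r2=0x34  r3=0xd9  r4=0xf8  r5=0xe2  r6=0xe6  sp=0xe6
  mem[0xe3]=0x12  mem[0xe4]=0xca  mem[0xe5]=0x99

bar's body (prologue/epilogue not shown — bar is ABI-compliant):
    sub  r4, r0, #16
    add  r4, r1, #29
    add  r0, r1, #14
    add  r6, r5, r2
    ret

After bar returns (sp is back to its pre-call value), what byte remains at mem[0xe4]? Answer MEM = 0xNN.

MEM = 0xf8

prologue: push r0 → mem[0xe5]=0xcb, sp=0xe5
prologue: push r4 → mem[0xe4]=0xf8, sp=0xe4
body[0] sub  r4, r0, #16 → r4=0xbb
body[1] add  r4, r1, #29 → r4=0x0e
body[2] add  r0, r1, #14 → r0=0xff
body[3] add  r6, r5, r2 → r6=0x16
epilogue: pop r4=0xf8, sp=0xe5
epilogue: pop r0=0xcb, sp=0xe6
prologue pushed ['r0', 'r4'] at ['0xe5', '0xe4']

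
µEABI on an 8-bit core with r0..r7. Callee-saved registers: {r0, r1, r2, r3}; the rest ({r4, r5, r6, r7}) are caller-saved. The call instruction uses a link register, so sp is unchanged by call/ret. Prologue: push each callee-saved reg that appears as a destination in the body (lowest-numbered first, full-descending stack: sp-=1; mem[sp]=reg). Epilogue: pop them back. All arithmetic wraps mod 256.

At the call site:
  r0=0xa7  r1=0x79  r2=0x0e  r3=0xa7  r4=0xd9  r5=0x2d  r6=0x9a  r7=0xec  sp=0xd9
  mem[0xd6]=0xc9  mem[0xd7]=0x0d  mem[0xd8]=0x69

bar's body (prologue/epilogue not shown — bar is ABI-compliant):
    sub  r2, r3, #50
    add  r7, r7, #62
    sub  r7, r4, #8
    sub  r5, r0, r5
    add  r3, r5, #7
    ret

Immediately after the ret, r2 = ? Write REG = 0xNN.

REG = 0x0e

prologue: push r2 → mem[0xd8]=0x0e, sp=0xd8
prologue: push r3 → mem[0xd7]=0xa7, sp=0xd7
body[0] sub  r2, r3, #50 → r2=0x75
body[1] add  r7, r7, #62 → r7=0x2a
body[2] sub  r7, r4, #8 → r7=0xd1
body[3] sub  r5, r0, r5 → r5=0x7a
body[4] add  r3, r5, #7 → r3=0x81
epilogue: pop r3=0xa7, sp=0xd8
epilogue: pop r2=0x0e, sp=0xd9
r2 is callee-saved → restored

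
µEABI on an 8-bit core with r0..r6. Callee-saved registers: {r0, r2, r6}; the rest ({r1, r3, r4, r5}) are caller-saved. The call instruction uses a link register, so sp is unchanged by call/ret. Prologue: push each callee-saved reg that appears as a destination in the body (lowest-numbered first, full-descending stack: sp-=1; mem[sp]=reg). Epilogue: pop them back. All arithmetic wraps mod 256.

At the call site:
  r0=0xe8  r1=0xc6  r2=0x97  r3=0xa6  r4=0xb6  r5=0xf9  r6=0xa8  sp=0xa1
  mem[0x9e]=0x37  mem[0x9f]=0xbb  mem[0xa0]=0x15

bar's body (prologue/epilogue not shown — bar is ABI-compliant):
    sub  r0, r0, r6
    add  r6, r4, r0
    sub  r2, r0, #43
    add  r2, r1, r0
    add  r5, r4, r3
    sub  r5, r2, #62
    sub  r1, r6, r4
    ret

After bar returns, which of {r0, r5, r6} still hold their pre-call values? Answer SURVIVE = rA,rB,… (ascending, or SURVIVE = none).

SURVIVE = r0,r6

prologue: push r0 → mem[0xa0]=0xe8, sp=0xa0
prologue: push r2 → mem[0x9f]=0x97, sp=0x9f
prologue: push r6 → mem[0x9e]=0xa8, sp=0x9e
body[0] sub  r0, r0, r6 → r0=0x40
body[1] add  r6, r4, r0 → r6=0xf6
body[2] sub  r2, r0, #43 → r2=0x15
body[3] add  r2, r1, r0 → r2=0x06
body[4] add  r5, r4, r3 → r5=0x5c
body[5] sub  r5, r2, #62 → r5=0xc8
body[6] sub  r1, r6, r4 → r1=0x40
epilogue: pop r6=0xa8, sp=0x9f
epilogue: pop r2=0x97, sp=0xa0
epilogue: pop r0=0xe8, sp=0xa1
r0: callee-saved, written=True
r5: caller-saved, written=True
r6: callee-saved, written=True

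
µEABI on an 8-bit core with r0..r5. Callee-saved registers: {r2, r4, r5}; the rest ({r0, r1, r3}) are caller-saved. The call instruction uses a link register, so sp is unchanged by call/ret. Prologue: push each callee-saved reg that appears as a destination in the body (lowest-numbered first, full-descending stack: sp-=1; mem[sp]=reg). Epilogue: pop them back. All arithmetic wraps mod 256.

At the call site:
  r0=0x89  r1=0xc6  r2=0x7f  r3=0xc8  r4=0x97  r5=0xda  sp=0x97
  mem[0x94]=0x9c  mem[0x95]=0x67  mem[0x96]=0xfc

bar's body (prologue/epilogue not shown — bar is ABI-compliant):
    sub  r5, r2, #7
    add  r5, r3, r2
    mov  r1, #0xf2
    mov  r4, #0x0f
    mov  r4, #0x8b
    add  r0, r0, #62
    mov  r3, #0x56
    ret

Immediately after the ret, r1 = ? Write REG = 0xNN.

prologue: push r4 -> mem[0x96]=0x97, sp=0x96
prologue: push r5 -> mem[0x95]=0xda, sp=0x95
body[0] sub  r5, r2, #7 -> r5=0x78
body[1] add  r5, r3, r2 -> r5=0x47
body[2] mov  r1, #0xf2 -> r1=0xf2
body[3] mov  r4, #0x0f -> r4=0x0f
body[4] mov  r4, #0x8b -> r4=0x8b
body[5] add  r0, r0, #62 -> r0=0xc7
body[6] mov  r3, #0x56 -> r3=0x56
epilogue: pop r5=0xda, sp=0x96
epilogue: pop r4=0x97, sp=0x97
r1 is caller-saved -> body value

REG = 0xf2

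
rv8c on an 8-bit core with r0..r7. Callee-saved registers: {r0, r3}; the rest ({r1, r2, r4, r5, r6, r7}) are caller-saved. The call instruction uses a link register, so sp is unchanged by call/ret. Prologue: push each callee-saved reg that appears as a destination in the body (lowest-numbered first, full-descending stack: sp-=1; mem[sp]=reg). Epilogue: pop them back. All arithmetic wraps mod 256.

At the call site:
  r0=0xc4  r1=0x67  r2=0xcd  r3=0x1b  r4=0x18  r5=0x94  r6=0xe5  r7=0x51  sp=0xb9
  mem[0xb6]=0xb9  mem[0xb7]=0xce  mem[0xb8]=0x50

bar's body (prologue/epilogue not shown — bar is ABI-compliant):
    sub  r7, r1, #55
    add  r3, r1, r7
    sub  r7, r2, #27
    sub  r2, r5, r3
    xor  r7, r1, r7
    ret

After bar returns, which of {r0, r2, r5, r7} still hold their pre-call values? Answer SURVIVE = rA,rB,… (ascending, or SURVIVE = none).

prologue: push r3 -> mem[0xb8]=0x1b, sp=0xb8
body[0] sub  r7, r1, #55 -> r7=0x30
body[1] add  r3, r1, r7 -> r3=0x97
body[2] sub  r7, r2, #27 -> r7=0xb2
body[3] sub  r2, r5, r3 -> r2=0xfd
body[4] xor  r7, r1, r7 -> r7=0xd5
epilogue: pop r3=0x1b, sp=0xb9
r0: callee-saved, written=False
r2: caller-saved, written=True
r5: caller-saved, written=False
r7: caller-saved, written=True

SURVIVE = r0,r5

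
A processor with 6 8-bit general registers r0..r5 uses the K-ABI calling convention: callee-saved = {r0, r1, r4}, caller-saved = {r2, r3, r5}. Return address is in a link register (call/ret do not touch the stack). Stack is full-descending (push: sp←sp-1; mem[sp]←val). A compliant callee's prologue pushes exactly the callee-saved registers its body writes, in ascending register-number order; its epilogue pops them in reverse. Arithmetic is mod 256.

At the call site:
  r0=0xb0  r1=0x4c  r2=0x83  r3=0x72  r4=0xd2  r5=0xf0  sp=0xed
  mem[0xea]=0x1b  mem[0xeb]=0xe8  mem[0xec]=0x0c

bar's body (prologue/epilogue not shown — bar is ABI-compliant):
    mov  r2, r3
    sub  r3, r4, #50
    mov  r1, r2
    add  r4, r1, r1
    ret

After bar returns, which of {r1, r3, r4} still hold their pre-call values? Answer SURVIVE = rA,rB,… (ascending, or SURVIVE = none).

prologue: push r1 -> mem[0xec]=0x4c, sp=0xec
prologue: push r4 -> mem[0xeb]=0xd2, sp=0xeb
body[0] mov  r2, r3 -> r2=0x72
body[1] sub  r3, r4, #50 -> r3=0xa0
body[2] mov  r1, r2 -> r1=0x72
body[3] add  r4, r1, r1 -> r4=0xe4
epilogue: pop r4=0xd2, sp=0xec
epilogue: pop r1=0x4c, sp=0xed
r1: callee-saved, written=True
r3: caller-saved, written=True
r4: callee-saved, written=True

SURVIVE = r1,r4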